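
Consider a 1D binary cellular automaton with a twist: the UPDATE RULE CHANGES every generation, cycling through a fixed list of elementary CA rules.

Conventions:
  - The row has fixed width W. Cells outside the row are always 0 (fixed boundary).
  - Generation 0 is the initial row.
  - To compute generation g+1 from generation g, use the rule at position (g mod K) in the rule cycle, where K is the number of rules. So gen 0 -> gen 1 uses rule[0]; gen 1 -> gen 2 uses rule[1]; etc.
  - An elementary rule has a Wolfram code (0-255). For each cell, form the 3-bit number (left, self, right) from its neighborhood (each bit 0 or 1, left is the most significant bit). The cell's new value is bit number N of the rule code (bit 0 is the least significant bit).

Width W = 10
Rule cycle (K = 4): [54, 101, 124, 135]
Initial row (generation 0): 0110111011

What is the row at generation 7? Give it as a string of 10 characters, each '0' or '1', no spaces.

Gen 0: 0110111011
Gen 1 (rule 54): 1001000100
Gen 2 (rule 101): 1001010101
Gen 3 (rule 124): 1101111111
Gen 4 (rule 135): 0000111110
Gen 5 (rule 54): 0001000001
Gen 6 (rule 101): 1101011101
Gen 7 (rule 124): 1111110111

Answer: 1111110111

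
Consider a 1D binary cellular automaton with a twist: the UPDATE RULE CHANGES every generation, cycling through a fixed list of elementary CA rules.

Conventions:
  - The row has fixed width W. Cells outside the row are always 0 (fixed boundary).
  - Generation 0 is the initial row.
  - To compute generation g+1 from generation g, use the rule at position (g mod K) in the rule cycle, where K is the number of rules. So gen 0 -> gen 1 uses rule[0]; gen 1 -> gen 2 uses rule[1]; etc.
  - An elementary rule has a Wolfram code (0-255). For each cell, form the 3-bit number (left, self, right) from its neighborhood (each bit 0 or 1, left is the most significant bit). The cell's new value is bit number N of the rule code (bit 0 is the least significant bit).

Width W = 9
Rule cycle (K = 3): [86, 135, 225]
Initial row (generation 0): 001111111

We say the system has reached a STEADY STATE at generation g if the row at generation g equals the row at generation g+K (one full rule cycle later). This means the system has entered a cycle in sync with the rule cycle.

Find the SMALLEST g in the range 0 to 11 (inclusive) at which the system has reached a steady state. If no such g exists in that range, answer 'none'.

Answer: none

Derivation:
Gen 0: 001111111
Gen 1 (rule 86): 010000001
Gen 2 (rule 135): 110111111
Gen 3 (rule 225): 011011111
Gen 4 (rule 86): 101000001
Gen 5 (rule 135): 101011111
Gen 6 (rule 225): 010101111
Gen 7 (rule 86): 110100001
Gen 8 (rule 135): 000101111
Gen 9 (rule 225): 110010111
Gen 10 (rule 86): 011110001
Gen 11 (rule 135): 101100111
Gen 12 (rule 225): 010100011
Gen 13 (rule 86): 110110101
Gen 14 (rule 135): 000000101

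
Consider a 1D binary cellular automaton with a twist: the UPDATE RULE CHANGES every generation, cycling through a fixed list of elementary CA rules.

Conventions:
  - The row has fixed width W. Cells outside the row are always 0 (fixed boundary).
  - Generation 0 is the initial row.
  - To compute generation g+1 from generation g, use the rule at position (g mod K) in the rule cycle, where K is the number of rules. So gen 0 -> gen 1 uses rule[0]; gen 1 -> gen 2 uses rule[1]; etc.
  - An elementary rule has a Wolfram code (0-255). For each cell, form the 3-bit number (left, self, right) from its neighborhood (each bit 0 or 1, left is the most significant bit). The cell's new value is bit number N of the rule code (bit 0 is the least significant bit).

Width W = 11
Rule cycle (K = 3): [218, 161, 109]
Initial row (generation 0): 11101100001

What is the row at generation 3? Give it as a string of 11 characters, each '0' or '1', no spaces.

Answer: 01111101111

Derivation:
Gen 0: 11101100001
Gen 1 (rule 218): 11101110010
Gen 2 (rule 161): 01010100000
Gen 3 (rule 109): 01111101111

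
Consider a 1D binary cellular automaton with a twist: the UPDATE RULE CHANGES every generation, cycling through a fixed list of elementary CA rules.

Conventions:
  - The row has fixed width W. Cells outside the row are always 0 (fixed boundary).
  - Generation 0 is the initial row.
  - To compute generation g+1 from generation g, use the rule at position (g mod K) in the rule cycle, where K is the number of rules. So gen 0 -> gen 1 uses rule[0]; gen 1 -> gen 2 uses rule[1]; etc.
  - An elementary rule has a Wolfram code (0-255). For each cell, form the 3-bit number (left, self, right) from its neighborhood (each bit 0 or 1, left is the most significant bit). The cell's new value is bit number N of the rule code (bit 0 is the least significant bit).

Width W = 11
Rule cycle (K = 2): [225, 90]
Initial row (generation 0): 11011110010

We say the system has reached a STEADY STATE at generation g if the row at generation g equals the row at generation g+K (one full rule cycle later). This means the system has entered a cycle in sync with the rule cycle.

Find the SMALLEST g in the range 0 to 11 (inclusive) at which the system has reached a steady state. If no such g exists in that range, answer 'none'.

Answer: none

Derivation:
Gen 0: 11011110010
Gen 1 (rule 225): 01101110000
Gen 2 (rule 90): 11101011000
Gen 3 (rule 225): 01110101011
Gen 4 (rule 90): 11010000011
Gen 5 (rule 225): 01100111001
Gen 6 (rule 90): 11111101110
Gen 7 (rule 225): 01111110110
Gen 8 (rule 90): 11000010111
Gen 9 (rule 225): 01011001011
Gen 10 (rule 90): 10011110011
Gen 11 (rule 225): 00001110001
Gen 12 (rule 90): 00011011010
Gen 13 (rule 225): 11001101100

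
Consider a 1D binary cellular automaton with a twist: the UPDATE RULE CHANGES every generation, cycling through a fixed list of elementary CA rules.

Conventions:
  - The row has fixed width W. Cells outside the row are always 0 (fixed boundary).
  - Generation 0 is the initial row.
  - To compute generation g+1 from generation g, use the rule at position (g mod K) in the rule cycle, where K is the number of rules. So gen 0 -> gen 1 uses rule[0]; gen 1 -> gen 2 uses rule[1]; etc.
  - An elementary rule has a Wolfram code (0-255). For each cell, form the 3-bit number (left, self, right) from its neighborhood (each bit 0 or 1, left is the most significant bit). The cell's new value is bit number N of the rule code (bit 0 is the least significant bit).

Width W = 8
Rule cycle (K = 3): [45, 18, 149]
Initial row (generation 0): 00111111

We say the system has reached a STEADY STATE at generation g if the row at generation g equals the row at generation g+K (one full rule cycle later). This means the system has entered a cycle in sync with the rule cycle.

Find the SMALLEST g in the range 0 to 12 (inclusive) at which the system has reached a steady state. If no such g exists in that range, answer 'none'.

Gen 0: 00111111
Gen 1 (rule 45): 10100000
Gen 2 (rule 18): 00010000
Gen 3 (rule 149): 11011111
Gen 4 (rule 45): 10110000
Gen 5 (rule 18): 00001000
Gen 6 (rule 149): 11101111
Gen 7 (rule 45): 10011000
Gen 8 (rule 18): 01100100
Gen 9 (rule 149): 00010111
Gen 10 (rule 45): 11011100
Gen 11 (rule 18): 00000010
Gen 12 (rule 149): 11111011
Gen 13 (rule 45): 10000110
Gen 14 (rule 18): 01001001
Gen 15 (rule 149): 01101101

Answer: none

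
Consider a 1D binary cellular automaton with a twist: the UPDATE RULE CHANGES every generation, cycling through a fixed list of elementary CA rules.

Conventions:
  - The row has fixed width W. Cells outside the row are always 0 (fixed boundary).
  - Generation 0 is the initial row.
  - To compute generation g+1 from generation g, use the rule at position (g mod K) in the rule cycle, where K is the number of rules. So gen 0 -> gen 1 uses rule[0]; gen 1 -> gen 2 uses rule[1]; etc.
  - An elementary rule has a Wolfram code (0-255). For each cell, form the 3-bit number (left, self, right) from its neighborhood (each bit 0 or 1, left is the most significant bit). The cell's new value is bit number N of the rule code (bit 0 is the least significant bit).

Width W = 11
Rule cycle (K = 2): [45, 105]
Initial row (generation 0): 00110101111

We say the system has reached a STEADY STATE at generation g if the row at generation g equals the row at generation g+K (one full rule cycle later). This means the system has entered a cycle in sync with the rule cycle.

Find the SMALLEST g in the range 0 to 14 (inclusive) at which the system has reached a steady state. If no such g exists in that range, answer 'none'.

Gen 0: 00110101111
Gen 1 (rule 45): 10101111000
Gen 2 (rule 105): 01011001011
Gen 3 (rule 45): 01110001110
Gen 4 (rule 105): 01010101010
Gen 5 (rule 45): 01111111110
Gen 6 (rule 105): 01000000010
Gen 7 (rule 45): 01011111010
Gen 8 (rule 105): 00110001100
Gen 9 (rule 45): 10100101001
Gen 10 (rule 105): 01000010000
Gen 11 (rule 45): 01011010111
Gen 12 (rule 105): 00111101101
Gen 13 (rule 45): 10100011011
Gen 14 (rule 105): 01001011111
Gen 15 (rule 45): 01001110000
Gen 16 (rule 105): 00001010111

Answer: none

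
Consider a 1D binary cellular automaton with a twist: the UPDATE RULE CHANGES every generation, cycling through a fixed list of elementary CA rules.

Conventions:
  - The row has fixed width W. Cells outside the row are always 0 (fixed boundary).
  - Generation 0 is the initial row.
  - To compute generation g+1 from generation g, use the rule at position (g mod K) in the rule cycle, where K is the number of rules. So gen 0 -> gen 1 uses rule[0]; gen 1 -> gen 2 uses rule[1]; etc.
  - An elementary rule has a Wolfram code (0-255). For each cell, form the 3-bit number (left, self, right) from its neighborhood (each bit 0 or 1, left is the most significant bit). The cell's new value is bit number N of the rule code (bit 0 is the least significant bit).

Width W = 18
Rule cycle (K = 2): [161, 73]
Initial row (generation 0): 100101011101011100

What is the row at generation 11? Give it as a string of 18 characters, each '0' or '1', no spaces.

Gen 0: 100101011101011100
Gen 1 (rule 161): 000010101010101001
Gen 2 (rule 73): 111000000000000000
Gen 3 (rule 161): 010011111111111111
Gen 4 (rule 73): 000010000000000001
Gen 5 (rule 161): 111000111111111100
Gen 6 (rule 73): 101010100000000101
Gen 7 (rule 161): 010101001111110010
Gen 8 (rule 73): 000000001000010000
Gen 9 (rule 161): 111111100011000111
Gen 10 (rule 73): 100000101011010101
Gen 11 (rule 161): 001110010100101010

Answer: 001110010100101010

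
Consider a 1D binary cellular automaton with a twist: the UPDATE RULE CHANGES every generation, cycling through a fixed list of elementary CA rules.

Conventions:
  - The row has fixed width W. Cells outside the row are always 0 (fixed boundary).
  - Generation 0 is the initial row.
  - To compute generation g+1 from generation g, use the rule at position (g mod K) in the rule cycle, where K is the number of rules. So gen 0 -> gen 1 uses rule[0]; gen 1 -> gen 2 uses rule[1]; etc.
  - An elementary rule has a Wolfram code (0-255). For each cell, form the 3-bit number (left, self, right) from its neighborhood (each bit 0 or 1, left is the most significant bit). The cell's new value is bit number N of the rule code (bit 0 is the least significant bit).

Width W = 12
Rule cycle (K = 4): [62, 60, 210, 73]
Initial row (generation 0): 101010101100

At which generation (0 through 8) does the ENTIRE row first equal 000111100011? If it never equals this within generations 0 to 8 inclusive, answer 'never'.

Gen 0: 101010101100
Gen 1 (rule 62): 111111111010
Gen 2 (rule 60): 100000000111
Gen 3 (rule 210): 010000001011
Gen 4 (rule 73): 000111100011
Gen 5 (rule 62): 001100010110
Gen 6 (rule 60): 001010011101
Gen 7 (rule 210): 010001101100
Gen 8 (rule 73): 000101101101

Answer: 4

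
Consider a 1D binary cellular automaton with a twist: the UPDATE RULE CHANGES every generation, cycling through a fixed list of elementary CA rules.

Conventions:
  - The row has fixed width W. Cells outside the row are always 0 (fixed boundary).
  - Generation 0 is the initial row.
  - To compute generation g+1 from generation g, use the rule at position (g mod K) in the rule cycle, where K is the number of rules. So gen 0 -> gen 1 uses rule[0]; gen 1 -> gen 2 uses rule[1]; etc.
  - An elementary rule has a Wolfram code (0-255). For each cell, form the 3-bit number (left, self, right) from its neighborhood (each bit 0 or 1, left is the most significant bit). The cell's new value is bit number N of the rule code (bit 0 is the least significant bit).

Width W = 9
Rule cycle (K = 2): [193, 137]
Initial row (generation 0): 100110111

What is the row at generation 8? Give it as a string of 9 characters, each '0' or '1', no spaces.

Gen 0: 100110111
Gen 1 (rule 193): 000010011
Gen 2 (rule 137): 111000010
Gen 3 (rule 193): 011011000
Gen 4 (rule 137): 010010011
Gen 5 (rule 193): 000000001
Gen 6 (rule 137): 111111100
Gen 7 (rule 193): 011111101
Gen 8 (rule 137): 011111000

Answer: 011111000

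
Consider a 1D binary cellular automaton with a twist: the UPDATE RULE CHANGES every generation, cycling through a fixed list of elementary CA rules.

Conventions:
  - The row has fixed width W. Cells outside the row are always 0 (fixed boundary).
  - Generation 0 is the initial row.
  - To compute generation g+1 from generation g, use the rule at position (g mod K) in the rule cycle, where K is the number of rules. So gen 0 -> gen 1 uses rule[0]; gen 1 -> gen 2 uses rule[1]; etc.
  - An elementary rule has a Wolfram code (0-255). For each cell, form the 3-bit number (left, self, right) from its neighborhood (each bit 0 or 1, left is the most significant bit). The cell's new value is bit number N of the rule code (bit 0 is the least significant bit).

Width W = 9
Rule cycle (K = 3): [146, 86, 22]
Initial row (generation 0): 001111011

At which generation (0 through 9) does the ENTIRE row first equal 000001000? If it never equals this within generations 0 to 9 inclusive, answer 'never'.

Answer: 6

Derivation:
Gen 0: 001111011
Gen 1 (rule 146): 010110000
Gen 2 (rule 86): 110011000
Gen 3 (rule 22): 001100100
Gen 4 (rule 146): 010011010
Gen 5 (rule 86): 111101011
Gen 6 (rule 22): 000001000
Gen 7 (rule 146): 000010100
Gen 8 (rule 86): 000110110
Gen 9 (rule 22): 001000001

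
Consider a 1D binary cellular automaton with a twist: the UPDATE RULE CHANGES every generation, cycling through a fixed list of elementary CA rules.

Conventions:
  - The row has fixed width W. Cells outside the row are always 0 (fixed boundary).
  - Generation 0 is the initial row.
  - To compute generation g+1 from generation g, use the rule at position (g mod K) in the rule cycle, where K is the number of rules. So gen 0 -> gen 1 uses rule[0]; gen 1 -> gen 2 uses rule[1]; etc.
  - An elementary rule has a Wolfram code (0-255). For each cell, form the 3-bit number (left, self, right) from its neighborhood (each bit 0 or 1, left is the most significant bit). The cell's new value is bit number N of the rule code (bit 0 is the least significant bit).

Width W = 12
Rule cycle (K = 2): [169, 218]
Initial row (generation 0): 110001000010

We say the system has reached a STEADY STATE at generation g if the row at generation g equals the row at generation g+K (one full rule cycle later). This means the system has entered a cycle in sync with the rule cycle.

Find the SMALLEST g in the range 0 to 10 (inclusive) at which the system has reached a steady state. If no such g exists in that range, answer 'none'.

Answer: none

Derivation:
Gen 0: 110001000010
Gen 1 (rule 169): 100100011000
Gen 2 (rule 218): 011010111100
Gen 3 (rule 169): 010101111001
Gen 4 (rule 218): 100001111110
Gen 5 (rule 169): 001101111100
Gen 6 (rule 218): 011101111110
Gen 7 (rule 169): 011011111100
Gen 8 (rule 218): 111011111110
Gen 9 (rule 169): 110111111100
Gen 10 (rule 218): 110111111110
Gen 11 (rule 169): 101111111100
Gen 12 (rule 218): 001111111110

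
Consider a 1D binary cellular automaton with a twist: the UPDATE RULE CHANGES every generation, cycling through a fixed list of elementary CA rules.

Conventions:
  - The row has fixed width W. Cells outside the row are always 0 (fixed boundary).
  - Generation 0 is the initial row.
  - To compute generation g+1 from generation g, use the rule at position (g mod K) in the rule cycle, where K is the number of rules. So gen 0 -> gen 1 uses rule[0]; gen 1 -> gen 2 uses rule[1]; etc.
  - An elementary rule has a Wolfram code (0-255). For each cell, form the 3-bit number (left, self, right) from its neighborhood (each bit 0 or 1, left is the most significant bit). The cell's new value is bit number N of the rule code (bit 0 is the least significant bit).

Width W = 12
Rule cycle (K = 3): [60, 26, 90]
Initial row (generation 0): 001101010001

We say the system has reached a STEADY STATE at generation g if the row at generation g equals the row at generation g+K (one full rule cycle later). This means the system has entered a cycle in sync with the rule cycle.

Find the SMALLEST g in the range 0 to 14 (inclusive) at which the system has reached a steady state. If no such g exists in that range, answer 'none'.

Gen 0: 001101010001
Gen 1 (rule 60): 001011111001
Gen 2 (rule 26): 010010000110
Gen 3 (rule 90): 101101001111
Gen 4 (rule 60): 111011101000
Gen 5 (rule 26): 100010000100
Gen 6 (rule 90): 010101001010
Gen 7 (rule 60): 011111101111
Gen 8 (rule 26): 110000001000
Gen 9 (rule 90): 111000010100
Gen 10 (rule 60): 100100011110
Gen 11 (rule 26): 011010110001
Gen 12 (rule 90): 111000111010
Gen 13 (rule 60): 100100100111
Gen 14 (rule 26): 011011011100
Gen 15 (rule 90): 111011010110
Gen 16 (rule 60): 100110111101
Gen 17 (rule 26): 011100100000

Answer: none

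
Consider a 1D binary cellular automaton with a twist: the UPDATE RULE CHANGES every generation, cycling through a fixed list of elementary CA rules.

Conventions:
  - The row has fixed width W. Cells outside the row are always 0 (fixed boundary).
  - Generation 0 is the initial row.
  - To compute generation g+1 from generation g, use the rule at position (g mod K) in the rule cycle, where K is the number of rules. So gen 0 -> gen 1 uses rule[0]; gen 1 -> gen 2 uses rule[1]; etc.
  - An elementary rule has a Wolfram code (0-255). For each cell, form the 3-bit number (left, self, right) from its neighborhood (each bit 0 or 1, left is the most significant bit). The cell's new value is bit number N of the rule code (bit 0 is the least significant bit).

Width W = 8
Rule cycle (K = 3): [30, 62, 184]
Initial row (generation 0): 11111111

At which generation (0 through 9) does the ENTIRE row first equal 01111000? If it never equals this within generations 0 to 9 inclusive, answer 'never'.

Gen 0: 11111111
Gen 1 (rule 30): 10000000
Gen 2 (rule 62): 11000000
Gen 3 (rule 184): 10100000
Gen 4 (rule 30): 10110000
Gen 5 (rule 62): 11101000
Gen 6 (rule 184): 11010100
Gen 7 (rule 30): 10010110
Gen 8 (rule 62): 11111101
Gen 9 (rule 184): 11111010

Answer: never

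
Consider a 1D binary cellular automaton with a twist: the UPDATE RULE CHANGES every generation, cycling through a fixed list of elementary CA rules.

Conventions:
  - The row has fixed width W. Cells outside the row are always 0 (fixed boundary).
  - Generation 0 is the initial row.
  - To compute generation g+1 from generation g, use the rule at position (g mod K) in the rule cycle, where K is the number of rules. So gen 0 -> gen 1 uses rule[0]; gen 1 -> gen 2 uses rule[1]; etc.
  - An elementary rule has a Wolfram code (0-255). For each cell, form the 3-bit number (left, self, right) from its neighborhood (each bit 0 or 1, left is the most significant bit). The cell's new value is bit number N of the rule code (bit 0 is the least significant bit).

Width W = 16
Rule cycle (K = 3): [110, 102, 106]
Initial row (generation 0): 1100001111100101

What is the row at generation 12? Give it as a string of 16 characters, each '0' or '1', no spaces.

Answer: 0010000000110100

Derivation:
Gen 0: 1100001111100101
Gen 1 (rule 110): 1100011000101111
Gen 2 (rule 102): 0100101001110001
Gen 3 (rule 106): 1001010011010010
Gen 4 (rule 110): 1011110111110110
Gen 5 (rule 102): 1100011000011010
Gen 6 (rule 106): 1100111000111100
Gen 7 (rule 110): 1101101001100100
Gen 8 (rule 102): 0110111010101100
Gen 9 (rule 106): 1111101101011100
Gen 10 (rule 110): 1000111111110100
Gen 11 (rule 102): 1001000000011100
Gen 12 (rule 106): 0010000000110100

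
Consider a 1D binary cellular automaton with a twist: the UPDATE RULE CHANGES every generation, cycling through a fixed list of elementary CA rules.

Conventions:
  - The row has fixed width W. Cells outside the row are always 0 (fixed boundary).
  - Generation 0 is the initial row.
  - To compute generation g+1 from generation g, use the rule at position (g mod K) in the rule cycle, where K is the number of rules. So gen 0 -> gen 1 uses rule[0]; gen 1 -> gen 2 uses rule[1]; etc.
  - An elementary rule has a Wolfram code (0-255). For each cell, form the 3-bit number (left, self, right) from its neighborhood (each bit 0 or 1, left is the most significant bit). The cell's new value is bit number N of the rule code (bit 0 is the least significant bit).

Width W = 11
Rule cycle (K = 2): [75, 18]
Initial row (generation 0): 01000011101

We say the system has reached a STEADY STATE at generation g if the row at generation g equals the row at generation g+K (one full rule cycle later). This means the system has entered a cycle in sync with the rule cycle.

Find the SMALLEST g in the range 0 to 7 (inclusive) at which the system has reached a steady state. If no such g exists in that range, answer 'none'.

Answer: 4

Derivation:
Gen 0: 01000011101
Gen 1 (rule 75): 10011110100
Gen 2 (rule 18): 01100000010
Gen 3 (rule 75): 11101111100
Gen 4 (rule 18): 00000000010
Gen 5 (rule 75): 11111111100
Gen 6 (rule 18): 00000000010
Gen 7 (rule 75): 11111111100
Gen 8 (rule 18): 00000000010
Gen 9 (rule 75): 11111111100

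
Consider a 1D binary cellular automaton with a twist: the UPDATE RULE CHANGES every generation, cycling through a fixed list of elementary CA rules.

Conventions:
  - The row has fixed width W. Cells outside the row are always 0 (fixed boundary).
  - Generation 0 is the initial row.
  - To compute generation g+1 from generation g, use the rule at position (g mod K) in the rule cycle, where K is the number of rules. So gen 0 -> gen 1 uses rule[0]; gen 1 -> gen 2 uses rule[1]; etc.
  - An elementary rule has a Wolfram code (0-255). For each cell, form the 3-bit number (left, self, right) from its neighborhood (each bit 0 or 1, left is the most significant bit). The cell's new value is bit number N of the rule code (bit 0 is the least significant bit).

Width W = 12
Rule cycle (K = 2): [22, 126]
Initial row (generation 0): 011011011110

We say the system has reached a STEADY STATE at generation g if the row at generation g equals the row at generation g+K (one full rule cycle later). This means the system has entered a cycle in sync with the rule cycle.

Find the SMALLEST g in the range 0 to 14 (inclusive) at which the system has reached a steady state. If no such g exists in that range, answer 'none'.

Gen 0: 011011011110
Gen 1 (rule 22): 100000000001
Gen 2 (rule 126): 110000000011
Gen 3 (rule 22): 001000000100
Gen 4 (rule 126): 011100001110
Gen 5 (rule 22): 100010010001
Gen 6 (rule 126): 110111111011
Gen 7 (rule 22): 000000000000
Gen 8 (rule 126): 000000000000
Gen 9 (rule 22): 000000000000
Gen 10 (rule 126): 000000000000
Gen 11 (rule 22): 000000000000
Gen 12 (rule 126): 000000000000
Gen 13 (rule 22): 000000000000
Gen 14 (rule 126): 000000000000
Gen 15 (rule 22): 000000000000
Gen 16 (rule 126): 000000000000

Answer: 7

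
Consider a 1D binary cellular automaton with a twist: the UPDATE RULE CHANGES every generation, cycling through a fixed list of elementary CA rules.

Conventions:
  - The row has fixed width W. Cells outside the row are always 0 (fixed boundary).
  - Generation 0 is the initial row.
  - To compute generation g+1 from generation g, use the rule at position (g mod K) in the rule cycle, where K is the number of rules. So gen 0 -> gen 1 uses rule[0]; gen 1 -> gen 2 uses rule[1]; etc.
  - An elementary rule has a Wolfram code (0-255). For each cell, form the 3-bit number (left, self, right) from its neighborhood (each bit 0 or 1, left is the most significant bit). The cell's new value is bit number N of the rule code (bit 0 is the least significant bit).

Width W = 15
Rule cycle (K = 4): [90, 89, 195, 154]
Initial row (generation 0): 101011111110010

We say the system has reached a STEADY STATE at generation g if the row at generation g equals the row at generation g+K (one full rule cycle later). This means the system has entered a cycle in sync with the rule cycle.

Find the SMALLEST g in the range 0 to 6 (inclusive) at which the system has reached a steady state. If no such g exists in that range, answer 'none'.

Answer: none

Derivation:
Gen 0: 101011111110010
Gen 1 (rule 90): 000010000011101
Gen 2 (rule 89): 111001111010100
Gen 3 (rule 195): 011010111000001
Gen 4 (rule 154): 110000110100010
Gen 5 (rule 90): 111001110010101
Gen 6 (rule 89): 101101011000000
Gen 7 (rule 195): 000100001011111
Gen 8 (rule 154): 001010010011110
Gen 9 (rule 90): 010001101110011
Gen 10 (rule 89): 001101101011011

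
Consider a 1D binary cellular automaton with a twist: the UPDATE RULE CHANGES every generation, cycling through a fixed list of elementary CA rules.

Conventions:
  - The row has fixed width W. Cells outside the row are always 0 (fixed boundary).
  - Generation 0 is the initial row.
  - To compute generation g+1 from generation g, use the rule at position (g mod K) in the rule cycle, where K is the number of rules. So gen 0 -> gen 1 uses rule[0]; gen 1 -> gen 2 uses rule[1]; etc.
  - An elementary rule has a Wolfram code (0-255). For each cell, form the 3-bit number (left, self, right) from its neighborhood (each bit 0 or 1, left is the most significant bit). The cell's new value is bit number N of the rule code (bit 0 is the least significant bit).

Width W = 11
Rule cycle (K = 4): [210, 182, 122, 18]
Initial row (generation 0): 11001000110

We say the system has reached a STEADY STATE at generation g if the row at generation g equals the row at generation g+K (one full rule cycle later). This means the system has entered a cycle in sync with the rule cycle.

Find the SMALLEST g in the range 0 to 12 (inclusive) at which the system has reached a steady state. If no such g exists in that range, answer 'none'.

Answer: 12

Derivation:
Gen 0: 11001000110
Gen 1 (rule 210): 01110101011
Gen 2 (rule 182): 10101111100
Gen 3 (rule 122): 01011000110
Gen 4 (rule 18): 10000101001
Gen 5 (rule 210): 01001000110
Gen 6 (rule 182): 11111101001
Gen 7 (rule 122): 10000110110
Gen 8 (rule 18): 01001000001
Gen 9 (rule 210): 10110100010
Gen 10 (rule 182): 11001110111
Gen 11 (rule 122): 11111011101
Gen 12 (rule 18): 00000000000
Gen 13 (rule 210): 00000000000
Gen 14 (rule 182): 00000000000
Gen 15 (rule 122): 00000000000
Gen 16 (rule 18): 00000000000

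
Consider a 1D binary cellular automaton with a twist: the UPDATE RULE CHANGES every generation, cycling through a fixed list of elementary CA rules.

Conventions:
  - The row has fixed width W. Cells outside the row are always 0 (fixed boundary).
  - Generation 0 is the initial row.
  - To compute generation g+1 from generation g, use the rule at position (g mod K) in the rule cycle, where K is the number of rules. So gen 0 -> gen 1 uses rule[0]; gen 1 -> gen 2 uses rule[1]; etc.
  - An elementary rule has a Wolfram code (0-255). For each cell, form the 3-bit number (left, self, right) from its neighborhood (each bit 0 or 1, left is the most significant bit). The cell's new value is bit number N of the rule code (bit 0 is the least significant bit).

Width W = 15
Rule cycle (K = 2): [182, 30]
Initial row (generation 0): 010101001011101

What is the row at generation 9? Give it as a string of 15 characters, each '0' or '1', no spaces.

Answer: 111110011100100

Derivation:
Gen 0: 010101001011101
Gen 1 (rule 182): 111111111101011
Gen 2 (rule 30): 100000000001010
Gen 3 (rule 182): 110000000011111
Gen 4 (rule 30): 101000000110000
Gen 5 (rule 182): 111100001001000
Gen 6 (rule 30): 100010011111100
Gen 7 (rule 182): 110111101111010
Gen 8 (rule 30): 100100001000011
Gen 9 (rule 182): 111110011100100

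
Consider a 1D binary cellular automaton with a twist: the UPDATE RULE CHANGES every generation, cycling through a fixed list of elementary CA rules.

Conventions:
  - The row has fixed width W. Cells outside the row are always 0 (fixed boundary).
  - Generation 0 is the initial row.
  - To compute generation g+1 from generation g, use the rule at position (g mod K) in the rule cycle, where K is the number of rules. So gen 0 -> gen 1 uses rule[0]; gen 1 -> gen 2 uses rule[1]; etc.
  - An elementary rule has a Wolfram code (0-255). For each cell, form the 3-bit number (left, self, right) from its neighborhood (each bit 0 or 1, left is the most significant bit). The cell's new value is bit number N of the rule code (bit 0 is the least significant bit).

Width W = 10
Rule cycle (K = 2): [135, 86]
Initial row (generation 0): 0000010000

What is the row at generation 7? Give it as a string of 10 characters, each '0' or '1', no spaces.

Answer: 1111110111

Derivation:
Gen 0: 0000010000
Gen 1 (rule 135): 1111110111
Gen 2 (rule 86): 0000010001
Gen 3 (rule 135): 1111110111
Gen 4 (rule 86): 0000010001
Gen 5 (rule 135): 1111110111
Gen 6 (rule 86): 0000010001
Gen 7 (rule 135): 1111110111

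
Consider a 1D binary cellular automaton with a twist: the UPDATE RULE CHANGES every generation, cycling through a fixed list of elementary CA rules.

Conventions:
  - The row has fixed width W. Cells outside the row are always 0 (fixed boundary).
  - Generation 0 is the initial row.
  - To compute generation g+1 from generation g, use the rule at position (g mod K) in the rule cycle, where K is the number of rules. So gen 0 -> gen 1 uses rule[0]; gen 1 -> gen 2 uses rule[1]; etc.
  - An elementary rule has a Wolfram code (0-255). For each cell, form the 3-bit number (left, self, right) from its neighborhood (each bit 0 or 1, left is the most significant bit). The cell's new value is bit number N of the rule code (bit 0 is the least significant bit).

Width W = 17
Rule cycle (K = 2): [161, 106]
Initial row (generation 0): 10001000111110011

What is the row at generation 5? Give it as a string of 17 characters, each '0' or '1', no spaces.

Gen 0: 10001000111110011
Gen 1 (rule 161): 00100010011100000
Gen 2 (rule 106): 01000100110100000
Gen 3 (rule 161): 00010000001001111
Gen 4 (rule 106): 00100000010011001
Gen 5 (rule 161): 10001111000000000

Answer: 10001111000000000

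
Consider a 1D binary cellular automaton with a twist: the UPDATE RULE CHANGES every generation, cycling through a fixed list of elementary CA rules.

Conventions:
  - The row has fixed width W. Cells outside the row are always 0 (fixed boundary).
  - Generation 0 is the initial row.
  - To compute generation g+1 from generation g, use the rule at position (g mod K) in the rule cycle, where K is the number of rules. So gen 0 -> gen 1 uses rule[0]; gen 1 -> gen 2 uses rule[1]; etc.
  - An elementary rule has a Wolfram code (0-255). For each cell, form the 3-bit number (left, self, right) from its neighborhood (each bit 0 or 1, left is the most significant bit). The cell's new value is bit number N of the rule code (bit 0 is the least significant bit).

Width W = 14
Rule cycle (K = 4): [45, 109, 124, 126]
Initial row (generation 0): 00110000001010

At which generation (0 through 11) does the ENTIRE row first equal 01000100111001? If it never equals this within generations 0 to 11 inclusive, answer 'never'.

Answer: never

Derivation:
Gen 0: 00110000001010
Gen 1 (rule 45): 10100111101110
Gen 2 (rule 109): 11100100111010
Gen 3 (rule 124): 10110110101111
Gen 4 (rule 126): 11111111111001
Gen 5 (rule 45): 10000000000001
Gen 6 (rule 109): 10111111111101
Gen 7 (rule 124): 11100000000111
Gen 8 (rule 126): 10110000001101
Gen 9 (rule 45): 11100111101011
Gen 10 (rule 109): 10100100111111
Gen 11 (rule 124): 11110110100001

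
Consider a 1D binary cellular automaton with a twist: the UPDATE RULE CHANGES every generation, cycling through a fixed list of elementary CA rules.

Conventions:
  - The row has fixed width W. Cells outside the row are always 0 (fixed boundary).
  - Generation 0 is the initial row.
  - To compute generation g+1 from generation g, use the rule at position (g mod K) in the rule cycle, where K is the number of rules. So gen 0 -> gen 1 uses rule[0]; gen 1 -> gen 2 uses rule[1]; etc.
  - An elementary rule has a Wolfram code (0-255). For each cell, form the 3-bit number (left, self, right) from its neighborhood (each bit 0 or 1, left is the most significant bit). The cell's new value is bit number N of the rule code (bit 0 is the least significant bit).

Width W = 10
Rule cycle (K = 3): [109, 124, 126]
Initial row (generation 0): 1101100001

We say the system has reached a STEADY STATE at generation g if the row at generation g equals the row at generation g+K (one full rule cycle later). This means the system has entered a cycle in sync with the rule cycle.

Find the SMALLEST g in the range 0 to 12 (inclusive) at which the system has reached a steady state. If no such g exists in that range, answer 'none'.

Gen 0: 1101100001
Gen 1 (rule 109): 1111101101
Gen 2 (rule 124): 1000111111
Gen 3 (rule 126): 1101100001
Gen 4 (rule 109): 1111101101
Gen 5 (rule 124): 1000111111
Gen 6 (rule 126): 1101100001
Gen 7 (rule 109): 1111101101
Gen 8 (rule 124): 1000111111
Gen 9 (rule 126): 1101100001
Gen 10 (rule 109): 1111101101
Gen 11 (rule 124): 1000111111
Gen 12 (rule 126): 1101100001
Gen 13 (rule 109): 1111101101
Gen 14 (rule 124): 1000111111
Gen 15 (rule 126): 1101100001

Answer: 0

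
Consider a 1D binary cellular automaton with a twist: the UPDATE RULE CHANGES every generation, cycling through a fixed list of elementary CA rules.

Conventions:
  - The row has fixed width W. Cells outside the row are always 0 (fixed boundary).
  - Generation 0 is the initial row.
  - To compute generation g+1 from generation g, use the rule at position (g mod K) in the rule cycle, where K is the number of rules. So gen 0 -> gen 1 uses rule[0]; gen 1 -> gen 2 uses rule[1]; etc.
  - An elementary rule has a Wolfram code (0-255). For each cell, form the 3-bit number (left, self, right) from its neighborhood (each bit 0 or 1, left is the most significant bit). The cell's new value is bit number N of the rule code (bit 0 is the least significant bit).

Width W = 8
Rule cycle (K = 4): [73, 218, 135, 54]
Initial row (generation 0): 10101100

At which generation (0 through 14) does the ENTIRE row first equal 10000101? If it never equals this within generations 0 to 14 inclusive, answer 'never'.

Answer: 9

Derivation:
Gen 0: 10101100
Gen 1 (rule 73): 00001101
Gen 2 (rule 218): 00011100
Gen 3 (rule 135): 11101001
Gen 4 (rule 54): 00011111
Gen 5 (rule 73): 11010001
Gen 6 (rule 218): 11001010
Gen 7 (rule 135): 00011010
Gen 8 (rule 54): 00100111
Gen 9 (rule 73): 10000101
Gen 10 (rule 218): 01001000
Gen 11 (rule 135): 11011011
Gen 12 (rule 54): 00100100
Gen 13 (rule 73): 10000001
Gen 14 (rule 218): 01000010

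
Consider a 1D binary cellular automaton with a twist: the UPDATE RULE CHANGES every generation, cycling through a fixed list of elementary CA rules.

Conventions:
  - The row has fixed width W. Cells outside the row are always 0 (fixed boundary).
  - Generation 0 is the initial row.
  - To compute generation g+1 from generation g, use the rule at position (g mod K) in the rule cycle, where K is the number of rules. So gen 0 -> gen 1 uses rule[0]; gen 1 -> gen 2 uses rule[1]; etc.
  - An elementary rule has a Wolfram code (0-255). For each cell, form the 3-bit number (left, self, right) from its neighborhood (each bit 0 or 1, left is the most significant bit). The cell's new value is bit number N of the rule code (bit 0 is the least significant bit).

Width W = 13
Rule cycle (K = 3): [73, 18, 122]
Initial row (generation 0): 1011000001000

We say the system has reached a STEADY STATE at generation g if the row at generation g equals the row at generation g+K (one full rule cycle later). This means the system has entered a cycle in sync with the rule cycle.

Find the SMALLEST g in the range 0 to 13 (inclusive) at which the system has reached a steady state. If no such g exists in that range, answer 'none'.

Answer: none

Derivation:
Gen 0: 1011000001000
Gen 1 (rule 73): 0011011100011
Gen 2 (rule 18): 0100000010100
Gen 3 (rule 122): 1010000101010
Gen 4 (rule 73): 0000110000000
Gen 5 (rule 18): 0001001000000
Gen 6 (rule 122): 0010110100000
Gen 7 (rule 73): 1000110001111
Gen 8 (rule 18): 0101001010000
Gen 9 (rule 122): 1010110101000
Gen 10 (rule 73): 0000110000011
Gen 11 (rule 18): 0001001000100
Gen 12 (rule 122): 0010110101010
Gen 13 (rule 73): 1000110000000
Gen 14 (rule 18): 0101001000000
Gen 15 (rule 122): 1010110100000
Gen 16 (rule 73): 0000110001111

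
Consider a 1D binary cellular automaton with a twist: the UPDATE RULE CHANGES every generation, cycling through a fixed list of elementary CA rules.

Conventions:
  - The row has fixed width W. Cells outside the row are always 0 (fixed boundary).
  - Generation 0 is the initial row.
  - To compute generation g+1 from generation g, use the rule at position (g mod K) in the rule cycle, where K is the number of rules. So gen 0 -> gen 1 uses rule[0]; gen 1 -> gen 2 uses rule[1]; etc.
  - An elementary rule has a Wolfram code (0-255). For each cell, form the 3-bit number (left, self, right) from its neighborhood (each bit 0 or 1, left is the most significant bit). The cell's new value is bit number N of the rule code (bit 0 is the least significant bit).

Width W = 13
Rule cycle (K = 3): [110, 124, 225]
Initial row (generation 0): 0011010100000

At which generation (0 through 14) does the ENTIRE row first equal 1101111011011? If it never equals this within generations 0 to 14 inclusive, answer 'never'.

Answer: 13

Derivation:
Gen 0: 0011010100000
Gen 1 (rule 110): 0111111100000
Gen 2 (rule 124): 0100000110000
Gen 3 (rule 225): 0001110010111
Gen 4 (rule 110): 0011010111101
Gen 5 (rule 124): 0011111100111
Gen 6 (rule 225): 1001111100011
Gen 7 (rule 110): 1011000100111
Gen 8 (rule 124): 1111100110101
Gen 9 (rule 225): 0111100011010
Gen 10 (rule 110): 1100100111110
Gen 11 (rule 124): 1110110100011
Gen 12 (rule 225): 0111011001001
Gen 13 (rule 110): 1101111011011
Gen 14 (rule 124): 1111001111111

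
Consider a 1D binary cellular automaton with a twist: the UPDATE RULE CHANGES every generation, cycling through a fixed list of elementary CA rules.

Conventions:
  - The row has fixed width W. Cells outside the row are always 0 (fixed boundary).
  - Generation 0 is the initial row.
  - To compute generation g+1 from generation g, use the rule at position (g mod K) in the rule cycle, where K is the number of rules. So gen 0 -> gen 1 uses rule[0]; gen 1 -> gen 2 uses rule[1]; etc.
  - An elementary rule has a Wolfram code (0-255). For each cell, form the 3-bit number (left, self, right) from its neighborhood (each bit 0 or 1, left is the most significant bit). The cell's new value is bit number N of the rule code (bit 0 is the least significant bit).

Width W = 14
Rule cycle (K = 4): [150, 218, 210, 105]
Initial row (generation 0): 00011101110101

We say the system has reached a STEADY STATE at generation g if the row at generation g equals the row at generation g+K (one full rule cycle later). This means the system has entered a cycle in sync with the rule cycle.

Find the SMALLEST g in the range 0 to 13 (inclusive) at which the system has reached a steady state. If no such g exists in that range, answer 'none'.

Gen 0: 00011101110101
Gen 1 (rule 150): 00101000100101
Gen 2 (rule 218): 01000101011000
Gen 3 (rule 210): 10101000001100
Gen 4 (rule 105): 01010011101101
Gen 5 (rule 150): 11011101000001
Gen 6 (rule 218): 11011100100010
Gen 7 (rule 210): 01001111010101
Gen 8 (rule 105): 00001001101010
Gen 9 (rule 150): 00011110001011
Gen 10 (rule 218): 00111111010011
Gen 11 (rule 210): 01011111001101
Gen 12 (rule 105): 00110001001110
Gen 13 (rule 150): 01001011110101
Gen 14 (rule 218): 10110011110000
Gen 15 (rule 210): 00011101111000
Gen 16 (rule 105): 11010111001011
Gen 17 (rule 150): 00010010111000

Answer: none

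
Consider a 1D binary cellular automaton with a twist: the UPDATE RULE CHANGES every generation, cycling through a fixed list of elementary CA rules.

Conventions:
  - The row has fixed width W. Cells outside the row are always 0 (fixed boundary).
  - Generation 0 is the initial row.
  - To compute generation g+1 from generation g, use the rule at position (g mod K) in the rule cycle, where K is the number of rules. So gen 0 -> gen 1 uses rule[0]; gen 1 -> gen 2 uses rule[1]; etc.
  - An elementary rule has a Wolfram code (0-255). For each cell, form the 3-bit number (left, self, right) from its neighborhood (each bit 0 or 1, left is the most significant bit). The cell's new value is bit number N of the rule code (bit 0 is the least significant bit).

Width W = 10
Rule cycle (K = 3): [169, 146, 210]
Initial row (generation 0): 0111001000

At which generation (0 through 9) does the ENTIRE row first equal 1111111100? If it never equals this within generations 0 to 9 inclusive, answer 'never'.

Gen 0: 0111001000
Gen 1 (rule 169): 0110000011
Gen 2 (rule 146): 1001000100
Gen 3 (rule 210): 0110101010
Gen 4 (rule 169): 0101010100
Gen 5 (rule 146): 1000000010
Gen 6 (rule 210): 0100000101
Gen 7 (rule 169): 0001110010
Gen 8 (rule 146): 0010101101
Gen 9 (rule 210): 0100000100

Answer: never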